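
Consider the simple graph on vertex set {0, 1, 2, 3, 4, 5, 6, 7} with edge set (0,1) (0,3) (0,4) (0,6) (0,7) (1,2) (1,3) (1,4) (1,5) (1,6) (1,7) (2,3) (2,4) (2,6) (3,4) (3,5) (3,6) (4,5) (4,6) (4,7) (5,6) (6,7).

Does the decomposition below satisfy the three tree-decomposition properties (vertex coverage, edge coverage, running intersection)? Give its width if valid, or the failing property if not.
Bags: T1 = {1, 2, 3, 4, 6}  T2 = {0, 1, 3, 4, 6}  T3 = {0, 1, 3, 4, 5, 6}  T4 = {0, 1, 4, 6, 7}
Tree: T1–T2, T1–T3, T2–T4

No — bags containing vertex 0 are not connected in the tree.

A tree decomposition must satisfy three properties: every vertex lies in some bag; for every edge, both endpoints lie together in some bag; and for every vertex, the bags containing it form a connected subtree. Here bags containing vertex 0 are not connected in the tree, so the decomposition is invalid.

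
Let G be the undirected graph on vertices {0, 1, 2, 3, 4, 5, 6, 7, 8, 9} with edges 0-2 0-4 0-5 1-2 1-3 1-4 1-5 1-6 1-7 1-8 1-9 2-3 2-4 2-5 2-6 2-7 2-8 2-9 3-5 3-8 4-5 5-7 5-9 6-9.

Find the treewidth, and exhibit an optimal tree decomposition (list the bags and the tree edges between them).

Treewidth 3.
Bags: B1 = {1, 2, 4, 5}  B2 = {1, 2, 3, 5}  B3 = {1, 2, 3, 8}  B4 = {0, 2, 4, 5}  B5 = {1, 2, 5, 9}  B6 = {1, 2, 5, 7}  B7 = {1, 2, 6, 9}
Tree: B1–B2, B2–B3, B1–B4, B1–B5, B2–B6, B5–B7

Each bag holds 4 vertices, so the decomposition has width 3, which upper-bounds the treewidth. On the other hand G contains the 4-clique {0, 2, 4, 5}. A clique must lie in a single bag of any decomposition, so no decomposition can have width below 3. Therefore the treewidth is 3.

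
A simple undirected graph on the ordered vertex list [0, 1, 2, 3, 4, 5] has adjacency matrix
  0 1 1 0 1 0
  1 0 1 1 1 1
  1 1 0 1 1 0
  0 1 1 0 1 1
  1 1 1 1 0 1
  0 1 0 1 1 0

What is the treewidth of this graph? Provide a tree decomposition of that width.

Every bag has size at most 4, so the width is 4 − 1 = 3 and tw(G) ≤ 3. For the lower bound, the 4 vertices {0, 1, 2, 4} are pairwise adjacent, and any tree decomposition puts a clique entirely inside one bag — forcing width ≥ 3. Hence tw(G) = 3 exactly.

Treewidth 3.
One optimal decomposition is:
Bags: B1 = {1, 2, 3, 4}  B2 = {0, 1, 2, 4}  B3 = {1, 3, 4, 5}
Tree: B1–B2, B1–B3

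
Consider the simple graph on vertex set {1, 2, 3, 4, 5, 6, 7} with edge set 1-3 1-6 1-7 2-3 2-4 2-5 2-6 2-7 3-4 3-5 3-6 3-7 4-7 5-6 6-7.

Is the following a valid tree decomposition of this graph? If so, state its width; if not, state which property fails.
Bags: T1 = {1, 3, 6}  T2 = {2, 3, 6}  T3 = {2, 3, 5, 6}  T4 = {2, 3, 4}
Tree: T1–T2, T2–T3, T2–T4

No — vertex 7 appears in no bag.

A tree decomposition must satisfy three properties: every vertex lies in some bag; for every edge, both endpoints lie together in some bag; and for every vertex, the bags containing it form a connected subtree. Here vertex 7 appears in no bag, so the decomposition is invalid.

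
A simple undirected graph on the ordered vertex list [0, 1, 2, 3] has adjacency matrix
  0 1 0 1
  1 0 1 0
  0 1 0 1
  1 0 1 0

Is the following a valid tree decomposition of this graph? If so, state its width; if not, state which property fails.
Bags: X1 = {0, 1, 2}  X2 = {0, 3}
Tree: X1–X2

A tree decomposition must satisfy three properties: every vertex lies in some bag; for every edge, both endpoints lie together in some bag; and for every vertex, the bags containing it form a connected subtree. Here edge (2,3) lies in no bag, so the decomposition is invalid.

No — edge (2,3) lies in no bag.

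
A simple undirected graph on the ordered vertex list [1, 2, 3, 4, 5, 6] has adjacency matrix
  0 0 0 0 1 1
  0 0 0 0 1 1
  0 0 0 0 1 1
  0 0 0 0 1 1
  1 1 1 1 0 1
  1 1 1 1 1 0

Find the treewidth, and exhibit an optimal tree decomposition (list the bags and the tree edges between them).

Treewidth 2.
Bags: B1 = {3, 5, 6}  B2 = {2, 5, 6}  B3 = {1, 5, 6}  B4 = {4, 5, 6}
Tree: B1–B2, B2–B3, B1–B4

Each bag holds 3 vertices, so the decomposition has width 2, which upper-bounds the treewidth. For the lower bound, the 3 vertices {1, 5, 6} are pairwise adjacent, and any tree decomposition puts a clique entirely inside one bag — forcing width ≥ 2. The upper and lower bounds meet at 2, so that is the treewidth.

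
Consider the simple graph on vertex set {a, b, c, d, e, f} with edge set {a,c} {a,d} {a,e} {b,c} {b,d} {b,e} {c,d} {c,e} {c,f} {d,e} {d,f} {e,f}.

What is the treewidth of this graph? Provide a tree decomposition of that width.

Each bag holds 4 vertices, so the decomposition has width 3, which upper-bounds the treewidth. Conversely, {a, c, d, e} is a clique of size 4, and the vertices of any clique must share a bag in every tree decomposition; so some bag has ≥ 4 vertices and tw(G) ≥ 3. Combining the bounds, tw(G) = 3.

Treewidth 3.
One optimal decomposition is:
Bags: B1 = {b, c, d, e}  B2 = {a, c, d, e}  B3 = {c, d, e, f}
Tree: B1–B2, B2–B3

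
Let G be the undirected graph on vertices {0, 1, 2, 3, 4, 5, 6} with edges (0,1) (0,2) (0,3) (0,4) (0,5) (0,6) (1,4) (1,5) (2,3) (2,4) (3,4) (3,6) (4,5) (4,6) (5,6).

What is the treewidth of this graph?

3

A width-3 tree decomposition is:
Bags: B1 = {0, 4, 5, 6}  B2 = {0, 1, 4, 5}  B3 = {0, 3, 4, 6}  B4 = {0, 2, 3, 4}
Tree: B1–B2, B1–B3, B3–B4
The largest bag has 4 vertices, giving width 3; this decomposition certifies tw(G) ≤ 3. Conversely, {0, 1, 4, 5} is a clique of size 4, and the vertices of any clique must share a bag in every tree decomposition; so some bag has ≥ 4 vertices and tw(G) ≥ 3. Hence tw(G) = 3 exactly.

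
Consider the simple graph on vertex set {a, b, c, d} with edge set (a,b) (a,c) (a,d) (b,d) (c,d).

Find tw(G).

2

A width-2 tree decomposition is:
Bags: B1 = {a, b, d}  B2 = {a, c, d}
Tree: B1–B2
Each bag holds 3 vertices, so the decomposition has width 2, which upper-bounds the treewidth. For the lower bound, the 3 vertices {a, c, d} are pairwise adjacent, and any tree decomposition puts a clique entirely inside one bag — forcing width ≥ 2. Hence tw(G) = 2 exactly.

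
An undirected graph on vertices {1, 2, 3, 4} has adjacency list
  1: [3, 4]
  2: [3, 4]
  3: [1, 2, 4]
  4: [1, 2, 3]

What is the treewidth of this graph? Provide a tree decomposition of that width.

Treewidth 2.
One such decomposition:
Bags: B1 = {1, 3, 4}  B2 = {2, 3, 4}
Tree: B1–B2

Every bag has size at most 3, so the width is 3 − 1 = 2 and tw(G) ≤ 2. On the other hand G contains the 3-clique {1, 3, 4}. A clique must lie in a single bag of any decomposition, so no decomposition can have width below 2. The upper and lower bounds meet at 2, so that is the treewidth.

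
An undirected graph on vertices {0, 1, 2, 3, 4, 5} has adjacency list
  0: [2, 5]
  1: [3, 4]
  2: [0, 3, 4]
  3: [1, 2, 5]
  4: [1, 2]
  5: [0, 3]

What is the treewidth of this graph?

A width-2 tree decomposition is:
Bags: B1 = {0, 3, 5}  B2 = {0, 2, 3}  B3 = {1, 2, 3}  B4 = {1, 2, 4}
Tree: B1–B2, B2–B3, B3–B4
Every bag has size at most 3, so the width is 3 − 1 = 2 and tw(G) ≤ 2. Since 5–0–2–3–5 is a cycle in G, G is not acyclic. Forests are exactly the graphs of treewidth ≤ 1, so tw(G) ≥ 2. Combining the bounds, tw(G) = 2.

2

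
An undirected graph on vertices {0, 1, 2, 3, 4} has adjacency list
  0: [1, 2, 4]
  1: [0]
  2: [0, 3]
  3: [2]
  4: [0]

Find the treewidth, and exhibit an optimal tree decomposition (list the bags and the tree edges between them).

The largest bag has 2 vertices, giving width 1; this decomposition certifies tw(G) ≤ 1. G has an edge, so its treewidth is at least 1. The upper and lower bounds meet at 1, so that is the treewidth.

Treewidth 1.
One such decomposition:
Bags: B1 = {0, 4}  B2 = {0, 2}  B3 = {2, 3}  B4 = {0, 1}
Tree: B1–B2, B2–B3, B2–B4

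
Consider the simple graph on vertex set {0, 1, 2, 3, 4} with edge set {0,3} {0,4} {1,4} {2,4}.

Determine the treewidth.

1

A width-1 tree decomposition is:
Bags: B1 = {0, 4}  B2 = {1, 4}  B3 = {0, 3}  B4 = {2, 4}
Tree: B1–B2, B1–B3, B2–B4
Every bag has size at most 2, so the width is 2 − 1 = 1 and tw(G) ≤ 1. G has an edge, so its treewidth is at least 1. Therefore the treewidth is 1.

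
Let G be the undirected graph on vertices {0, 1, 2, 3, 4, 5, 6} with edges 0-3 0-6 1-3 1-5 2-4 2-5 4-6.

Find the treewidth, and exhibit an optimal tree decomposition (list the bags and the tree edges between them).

Each bag holds 3 vertices, so the decomposition has width 2, which upper-bounds the treewidth. The edges 3–1–5–2–4–6–0–3 form a cycle, so G is not a tree and its treewidth is at least 2. Therefore the treewidth is 2.

Treewidth 2.
Bags: B1 = {1, 3, 5}  B2 = {2, 3, 5}  B3 = {2, 3, 4}  B4 = {3, 4, 6}  B5 = {0, 3, 6}
Tree: B1–B2, B2–B3, B3–B4, B4–B5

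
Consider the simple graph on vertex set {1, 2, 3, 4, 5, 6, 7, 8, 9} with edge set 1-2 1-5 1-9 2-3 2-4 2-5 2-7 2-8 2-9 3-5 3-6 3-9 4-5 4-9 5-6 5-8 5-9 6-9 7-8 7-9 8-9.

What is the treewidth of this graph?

A width-3 tree decomposition is:
Bags: B1 = {2, 5, 8, 9}  B2 = {2, 4, 5, 9}  B3 = {2, 7, 8, 9}  B4 = {1, 2, 5, 9}  B5 = {2, 3, 5, 9}  B6 = {3, 5, 6, 9}
Tree: B1–B2, B1–B3, B2–B4, B2–B5, B5–B6
The largest bag has 4 vertices, giving width 3; this decomposition certifies tw(G) ≤ 3. For the lower bound, the 4 vertices {2, 5, 8, 9} are pairwise adjacent, and any tree decomposition puts a clique entirely inside one bag — forcing width ≥ 3. The upper and lower bounds meet at 3, so that is the treewidth.

3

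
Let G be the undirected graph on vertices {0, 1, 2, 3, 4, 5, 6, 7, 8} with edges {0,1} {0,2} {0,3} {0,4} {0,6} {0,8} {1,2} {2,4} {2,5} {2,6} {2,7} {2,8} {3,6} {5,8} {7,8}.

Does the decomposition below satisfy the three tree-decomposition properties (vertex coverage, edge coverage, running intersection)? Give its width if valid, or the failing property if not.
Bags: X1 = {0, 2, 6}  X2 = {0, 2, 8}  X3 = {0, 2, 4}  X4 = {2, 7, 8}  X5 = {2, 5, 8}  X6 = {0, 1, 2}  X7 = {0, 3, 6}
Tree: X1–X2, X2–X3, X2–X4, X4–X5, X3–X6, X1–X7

Checking the three conditions: (i) the bags cover all of {0, 1, 2, 3, 4, 5, 6, 7, 8}; (ii) for each edge, some bag contains both endpoints; (iii) the bags containing any fixed vertex form a subtree. All hold, so the decomposition is valid with width 3 − 1 = 2.

Yes; width 2.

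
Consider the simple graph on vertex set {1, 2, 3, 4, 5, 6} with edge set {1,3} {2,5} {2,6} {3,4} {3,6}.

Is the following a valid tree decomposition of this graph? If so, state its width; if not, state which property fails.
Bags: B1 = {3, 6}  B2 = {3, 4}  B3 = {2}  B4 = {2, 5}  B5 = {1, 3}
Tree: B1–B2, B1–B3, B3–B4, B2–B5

A tree decomposition must satisfy three properties: every vertex lies in some bag; for every edge, both endpoints lie together in some bag; and for every vertex, the bags containing it form a connected subtree. Here edge (6,2) lies in no bag, so the decomposition is invalid.

No — edge (6,2) lies in no bag.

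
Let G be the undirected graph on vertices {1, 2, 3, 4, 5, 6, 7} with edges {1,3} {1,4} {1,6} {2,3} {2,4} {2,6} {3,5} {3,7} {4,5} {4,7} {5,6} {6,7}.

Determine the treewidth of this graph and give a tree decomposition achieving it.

Treewidth 3.
Bags: B1 = {2, 3, 4, 6}  B2 = {1, 3, 4, 6}  B3 = {3, 4, 6, 7}  B4 = {3, 4, 5, 6}
Tree: B1–B2, B2–B3, B3–B4

Every bag has size at most 4, so the width is 4 − 1 = 3 and tw(G) ≤ 3. For the lower bound: the 4 vertex sets {2,3}, {1,6}, {4}, {7} are disjoint, each induces a connected subgraph, and every pair is joined by at least one edge of G. Contracting each set to a single vertex therefore yields K_{4} as a minor, and since treewidth is minor-monotone, tw(G) ≥ tw(K_{4}) = 3. Hence tw(G) = 3 exactly.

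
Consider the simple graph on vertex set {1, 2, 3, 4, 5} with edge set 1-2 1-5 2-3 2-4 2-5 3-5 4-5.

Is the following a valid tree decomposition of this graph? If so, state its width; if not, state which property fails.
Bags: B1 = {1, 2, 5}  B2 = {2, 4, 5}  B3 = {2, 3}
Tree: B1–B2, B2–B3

No — edge (5,3) lies in no bag.

A tree decomposition must satisfy three properties: every vertex lies in some bag; for every edge, both endpoints lie together in some bag; and for every vertex, the bags containing it form a connected subtree. Here edge (5,3) lies in no bag, so the decomposition is invalid.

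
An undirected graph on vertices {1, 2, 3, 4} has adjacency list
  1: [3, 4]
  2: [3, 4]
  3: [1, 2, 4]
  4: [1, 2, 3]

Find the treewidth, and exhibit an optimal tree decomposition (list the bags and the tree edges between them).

Treewidth 2.
Bags: B1 = {1, 3, 4}  B2 = {2, 3, 4}
Tree: B1–B2

The largest bag has 3 vertices, giving width 2; this decomposition certifies tw(G) ≤ 2. Conversely, {1, 3, 4} is a clique of size 3, and the vertices of any clique must share a bag in every tree decomposition; so some bag has ≥ 3 vertices and tw(G) ≥ 2. Combining the bounds, tw(G) = 2.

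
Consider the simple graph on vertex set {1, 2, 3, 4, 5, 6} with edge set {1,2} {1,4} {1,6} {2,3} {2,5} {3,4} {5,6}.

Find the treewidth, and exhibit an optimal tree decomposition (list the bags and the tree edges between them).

Each bag holds 3 vertices, so the decomposition has width 2, which upper-bounds the treewidth. Since 3–4–1–2–3 is a cycle in G, G is not acyclic. Forests are exactly the graphs of treewidth ≤ 1, so tw(G) ≥ 2. Therefore the treewidth is 2.

Treewidth 2.
One such decomposition:
Bags: B1 = {2, 3, 4}  B2 = {1, 2, 4}  B3 = {1, 2, 5}  B4 = {1, 5, 6}
Tree: B1–B2, B2–B3, B3–B4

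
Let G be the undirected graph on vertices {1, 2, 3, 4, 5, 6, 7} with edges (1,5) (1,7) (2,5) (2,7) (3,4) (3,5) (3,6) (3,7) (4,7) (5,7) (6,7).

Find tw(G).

A width-2 tree decomposition is:
Bags: B1 = {3, 5, 7}  B2 = {2, 5, 7}  B3 = {1, 5, 7}  B4 = {3, 4, 7}  B5 = {3, 6, 7}
Tree: B1–B2, B2–B3, B1–B4, B4–B5
The largest bag has 3 vertices, giving width 2; this decomposition certifies tw(G) ≤ 2. On the other hand G contains the 3-clique {1, 5, 7}. A clique must lie in a single bag of any decomposition, so no decomposition can have width below 2. Therefore the treewidth is 2.

2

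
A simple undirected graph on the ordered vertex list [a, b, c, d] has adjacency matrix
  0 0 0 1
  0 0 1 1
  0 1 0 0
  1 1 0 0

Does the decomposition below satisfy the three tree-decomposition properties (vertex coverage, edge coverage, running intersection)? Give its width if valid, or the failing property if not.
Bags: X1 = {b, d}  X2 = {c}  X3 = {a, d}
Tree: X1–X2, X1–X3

No — edge (b,c) lies in no bag.

A tree decomposition must satisfy three properties: every vertex lies in some bag; for every edge, both endpoints lie together in some bag; and for every vertex, the bags containing it form a connected subtree. Here edge (b,c) lies in no bag, so the decomposition is invalid.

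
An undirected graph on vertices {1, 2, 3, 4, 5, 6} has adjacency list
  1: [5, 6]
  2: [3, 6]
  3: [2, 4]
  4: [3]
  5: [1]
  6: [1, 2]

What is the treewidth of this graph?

1

A width-1 tree decomposition is:
Bags: B1 = {1, 6}  B2 = {2, 6}  B3 = {2, 3}  B4 = {3, 4}  B5 = {1, 5}
Tree: B1–B2, B2–B3, B3–B4, B1–B5
Each bag holds 2 vertices, so the decomposition has width 1, which upper-bounds the treewidth. Since G has at least one edge (e.g. 1–6), it is not an edgeless graph, so tw(G) ≥ 1. Therefore the treewidth is 1.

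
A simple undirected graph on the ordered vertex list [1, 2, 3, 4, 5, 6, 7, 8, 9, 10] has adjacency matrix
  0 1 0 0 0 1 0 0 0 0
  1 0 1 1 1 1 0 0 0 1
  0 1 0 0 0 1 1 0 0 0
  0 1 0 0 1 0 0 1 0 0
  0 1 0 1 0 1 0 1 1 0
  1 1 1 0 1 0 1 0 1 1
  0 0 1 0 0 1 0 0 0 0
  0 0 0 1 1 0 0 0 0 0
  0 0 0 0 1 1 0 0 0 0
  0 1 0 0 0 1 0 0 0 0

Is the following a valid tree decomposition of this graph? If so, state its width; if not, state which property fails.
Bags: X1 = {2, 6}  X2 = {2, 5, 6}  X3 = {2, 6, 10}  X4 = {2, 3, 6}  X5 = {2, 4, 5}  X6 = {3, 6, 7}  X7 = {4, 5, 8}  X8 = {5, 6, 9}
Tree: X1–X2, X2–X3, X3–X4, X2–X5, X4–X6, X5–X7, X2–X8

A tree decomposition must satisfy three properties: every vertex lies in some bag; for every edge, both endpoints lie together in some bag; and for every vertex, the bags containing it form a connected subtree. Here vertex 1 appears in no bag, so the decomposition is invalid.

No — vertex 1 appears in no bag.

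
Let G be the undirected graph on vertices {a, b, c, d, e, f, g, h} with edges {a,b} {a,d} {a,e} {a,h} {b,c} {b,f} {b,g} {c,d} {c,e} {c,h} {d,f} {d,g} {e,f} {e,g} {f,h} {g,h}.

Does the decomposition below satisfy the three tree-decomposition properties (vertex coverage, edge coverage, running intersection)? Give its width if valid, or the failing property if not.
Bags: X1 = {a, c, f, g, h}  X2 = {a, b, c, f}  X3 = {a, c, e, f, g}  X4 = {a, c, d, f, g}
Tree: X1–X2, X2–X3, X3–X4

A tree decomposition must satisfy three properties: every vertex lies in some bag; for every edge, both endpoints lie together in some bag; and for every vertex, the bags containing it form a connected subtree. Here edge (g,b) lies in no bag, so the decomposition is invalid.

No — edge (g,b) lies in no bag.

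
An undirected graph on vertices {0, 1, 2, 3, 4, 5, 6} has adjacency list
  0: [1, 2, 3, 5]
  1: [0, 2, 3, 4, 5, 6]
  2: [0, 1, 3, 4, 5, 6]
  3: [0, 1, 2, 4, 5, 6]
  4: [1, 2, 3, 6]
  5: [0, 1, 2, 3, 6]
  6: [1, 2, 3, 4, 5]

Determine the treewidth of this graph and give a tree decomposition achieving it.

The largest bag has 5 vertices, giving width 4; this decomposition certifies tw(G) ≤ 4. Conversely, {1, 2, 3, 4, 6} is a clique of size 5, and the vertices of any clique must share a bag in every tree decomposition; so some bag has ≥ 5 vertices and tw(G) ≥ 4. Hence tw(G) = 4 exactly.

Treewidth 4.
One optimal decomposition is:
Bags: B1 = {1, 2, 3, 5, 6}  B2 = {1, 2, 3, 4, 6}  B3 = {0, 1, 2, 3, 5}
Tree: B1–B2, B1–B3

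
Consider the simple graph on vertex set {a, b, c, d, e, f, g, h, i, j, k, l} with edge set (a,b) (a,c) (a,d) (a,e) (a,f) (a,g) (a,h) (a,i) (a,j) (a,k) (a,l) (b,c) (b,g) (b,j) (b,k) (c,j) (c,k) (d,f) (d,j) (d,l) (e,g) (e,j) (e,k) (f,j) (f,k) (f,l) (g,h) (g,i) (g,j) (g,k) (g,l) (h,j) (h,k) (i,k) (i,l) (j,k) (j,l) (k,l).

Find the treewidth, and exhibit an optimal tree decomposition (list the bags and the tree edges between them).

Each bag holds 5 vertices, so the decomposition has width 4, which upper-bounds the treewidth. On the other hand G contains the 5-clique {a, d, f, j, l}. A clique must lie in a single bag of any decomposition, so no decomposition can have width below 4. Therefore the treewidth is 4.

Treewidth 4.
One optimal decomposition is:
Bags: B1 = {a, e, g, j, k}  B2 = {a, b, g, j, k}  B3 = {a, g, j, k, l}  B4 = {a, f, j, k, l}  B5 = {a, g, h, j, k}  B6 = {a, d, f, j, l}  B7 = {a, b, c, j, k}  B8 = {a, g, i, k, l}
Tree: B1–B2, B1–B3, B3–B4, B3–B5, B4–B6, B2–B7, B3–B8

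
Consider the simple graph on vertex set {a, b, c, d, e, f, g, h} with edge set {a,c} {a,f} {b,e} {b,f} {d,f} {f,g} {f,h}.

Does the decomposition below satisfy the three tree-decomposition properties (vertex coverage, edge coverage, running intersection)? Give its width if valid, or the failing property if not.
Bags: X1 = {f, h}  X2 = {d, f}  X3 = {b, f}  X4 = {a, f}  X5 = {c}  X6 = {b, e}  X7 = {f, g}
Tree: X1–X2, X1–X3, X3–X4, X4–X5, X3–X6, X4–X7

A tree decomposition must satisfy three properties: every vertex lies in some bag; for every edge, both endpoints lie together in some bag; and for every vertex, the bags containing it form a connected subtree. Here edge (a,c) lies in no bag, so the decomposition is invalid.

No — edge (a,c) lies in no bag.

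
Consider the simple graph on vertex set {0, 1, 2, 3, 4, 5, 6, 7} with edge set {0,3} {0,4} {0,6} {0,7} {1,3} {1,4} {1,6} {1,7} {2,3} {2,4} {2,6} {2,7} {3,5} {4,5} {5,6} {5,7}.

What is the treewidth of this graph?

A width-4 tree decomposition is:
Bags: B1 = {3, 4, 5, 6, 7}  B2 = {2, 3, 4, 6, 7}  B3 = {0, 3, 4, 6, 7}  B4 = {1, 3, 4, 6, 7}
Tree: B1–B2, B2–B3, B3–B4
Every bag has size at most 5, so the width is 5 − 1 = 4 and tw(G) ≤ 4. For the lower bound: the 5 vertex sets {3,5}, {2,7}, {0,6}, {4}, {1} are disjoint, each induces a connected subgraph, and every pair is joined by at least one edge of G. Contracting each set to a single vertex therefore yields K_{5} as a minor, and since treewidth is minor-monotone, tw(G) ≥ tw(K_{5}) = 4. Hence tw(G) = 4 exactly.

4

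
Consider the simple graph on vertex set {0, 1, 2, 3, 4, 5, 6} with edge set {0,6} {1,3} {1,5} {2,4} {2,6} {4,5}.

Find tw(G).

1

A width-1 tree decomposition is:
Bags: B1 = {1, 3}  B2 = {1, 5}  B3 = {4, 5}  B4 = {2, 4}  B5 = {2, 6}  B6 = {0, 6}
Tree: B1–B2, B2–B3, B3–B4, B4–B5, B5–B6
Each bag holds 2 vertices, so the decomposition has width 1, which upper-bounds the treewidth. G has an edge, so its treewidth is at least 1. Combining the bounds, tw(G) = 1.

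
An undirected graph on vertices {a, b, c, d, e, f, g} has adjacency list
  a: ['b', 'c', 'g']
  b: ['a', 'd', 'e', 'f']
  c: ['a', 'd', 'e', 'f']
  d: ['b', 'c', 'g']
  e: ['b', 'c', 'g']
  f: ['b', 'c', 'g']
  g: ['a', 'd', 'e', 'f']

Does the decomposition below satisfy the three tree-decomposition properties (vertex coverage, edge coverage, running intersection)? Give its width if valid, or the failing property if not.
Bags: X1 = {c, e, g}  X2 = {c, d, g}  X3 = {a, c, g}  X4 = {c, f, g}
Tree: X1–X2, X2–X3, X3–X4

A tree decomposition must satisfy three properties: every vertex lies in some bag; for every edge, both endpoints lie together in some bag; and for every vertex, the bags containing it form a connected subtree. Here vertex b appears in no bag, so the decomposition is invalid.

No — vertex b appears in no bag.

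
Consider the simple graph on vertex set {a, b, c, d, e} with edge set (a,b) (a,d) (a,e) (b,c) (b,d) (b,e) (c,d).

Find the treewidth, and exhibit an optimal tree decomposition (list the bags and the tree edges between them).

Treewidth 2.
One such decomposition:
Bags: B1 = {a, b, d}  B2 = {a, b, e}  B3 = {b, c, d}
Tree: B1–B2, B1–B3

Each bag holds 3 vertices, so the decomposition has width 2, which upper-bounds the treewidth. On the other hand G contains the 3-clique {b, c, d}. A clique must lie in a single bag of any decomposition, so no decomposition can have width below 2. The upper and lower bounds meet at 2, so that is the treewidth.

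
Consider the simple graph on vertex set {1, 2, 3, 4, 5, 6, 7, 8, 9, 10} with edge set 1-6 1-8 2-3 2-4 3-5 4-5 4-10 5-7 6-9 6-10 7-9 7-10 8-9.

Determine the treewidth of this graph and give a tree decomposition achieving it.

Treewidth 2.
One such decomposition:
Bags: B1 = {1, 6, 8}  B2 = {6, 8, 9}  B3 = {6, 9, 10}  B4 = {7, 9, 10}  B5 = {4, 7, 10}  B6 = {4, 5, 7}  B7 = {2, 4, 5}  B8 = {2, 3, 5}
Tree: B1–B2, B2–B3, B3–B4, B4–B5, B5–B6, B6–B7, B7–B8

The largest bag has 3 vertices, giving width 2; this decomposition certifies tw(G) ≤ 2. For the lower bound, G contains the cycle 1–8–9–6–1, so G is not a forest; only forests have treewidth ≤ 1, hence tw(G) ≥ 2. The upper and lower bounds meet at 2, so that is the treewidth.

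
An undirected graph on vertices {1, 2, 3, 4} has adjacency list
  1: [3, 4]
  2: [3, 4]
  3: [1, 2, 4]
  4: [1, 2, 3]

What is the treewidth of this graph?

2

A width-2 tree decomposition is:
Bags: B1 = {1, 3, 4}  B2 = {2, 3, 4}
Tree: B1–B2
Every bag has size at most 3, so the width is 3 − 1 = 2 and tw(G) ≤ 2. For the lower bound, the 3 vertices {1, 3, 4} are pairwise adjacent, and any tree decomposition puts a clique entirely inside one bag — forcing width ≥ 2. Hence tw(G) = 2 exactly.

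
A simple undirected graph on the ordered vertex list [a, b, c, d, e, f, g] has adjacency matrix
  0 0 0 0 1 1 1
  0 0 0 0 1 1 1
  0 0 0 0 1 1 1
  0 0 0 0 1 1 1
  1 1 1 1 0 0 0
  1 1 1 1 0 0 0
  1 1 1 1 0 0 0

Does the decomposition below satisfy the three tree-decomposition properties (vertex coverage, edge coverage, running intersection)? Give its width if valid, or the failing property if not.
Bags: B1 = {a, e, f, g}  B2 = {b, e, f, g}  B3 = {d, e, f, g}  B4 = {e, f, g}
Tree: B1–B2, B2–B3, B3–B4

A tree decomposition must satisfy three properties: every vertex lies in some bag; for every edge, both endpoints lie together in some bag; and for every vertex, the bags containing it form a connected subtree. Here vertex c appears in no bag, so the decomposition is invalid.

No — vertex c appears in no bag.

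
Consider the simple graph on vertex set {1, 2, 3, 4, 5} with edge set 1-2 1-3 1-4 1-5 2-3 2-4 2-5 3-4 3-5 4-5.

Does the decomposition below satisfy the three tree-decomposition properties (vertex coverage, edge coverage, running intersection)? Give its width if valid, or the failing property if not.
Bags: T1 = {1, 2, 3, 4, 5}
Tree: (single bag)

Yes; width 4.

Every vertex of G appears in some bag (union = {1, 2, 3, 4, 5}); every edge is covered by a bag; and for each vertex v the set of bags containing v is connected in the bag tree. The decomposition is therefore valid. The largest bag has 5 vertices, so the width is 4.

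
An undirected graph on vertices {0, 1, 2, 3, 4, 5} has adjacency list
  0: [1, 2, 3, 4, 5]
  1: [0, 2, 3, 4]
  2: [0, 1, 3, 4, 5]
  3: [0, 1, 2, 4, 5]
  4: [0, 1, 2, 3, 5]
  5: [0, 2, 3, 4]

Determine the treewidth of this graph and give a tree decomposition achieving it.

Treewidth 4.
One optimal decomposition is:
Bags: B1 = {0, 2, 3, 4, 5}  B2 = {0, 1, 2, 3, 4}
Tree: B1–B2

Every bag has size at most 5, so the width is 5 − 1 = 4 and tw(G) ≤ 4. For the lower bound, the 5 vertices {0, 1, 2, 3, 4} are pairwise adjacent, and any tree decomposition puts a clique entirely inside one bag — forcing width ≥ 4. The upper and lower bounds meet at 4, so that is the treewidth.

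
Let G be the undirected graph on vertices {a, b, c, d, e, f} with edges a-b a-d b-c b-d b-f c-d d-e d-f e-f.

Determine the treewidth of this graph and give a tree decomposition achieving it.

The largest bag has 3 vertices, giving width 2; this decomposition certifies tw(G) ≤ 2. On the other hand G contains the 3-clique {d, e, f}. A clique must lie in a single bag of any decomposition, so no decomposition can have width below 2. The upper and lower bounds meet at 2, so that is the treewidth.

Treewidth 2.
Bags: B1 = {b, d, f}  B2 = {b, c, d}  B3 = {d, e, f}  B4 = {a, b, d}
Tree: B1–B2, B1–B3, B1–B4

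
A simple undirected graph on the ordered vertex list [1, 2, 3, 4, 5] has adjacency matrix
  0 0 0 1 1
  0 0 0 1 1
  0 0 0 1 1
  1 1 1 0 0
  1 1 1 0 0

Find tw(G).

A width-2 tree decomposition is:
Bags: B1 = {3, 4, 5}  B2 = {2, 4, 5}  B3 = {1, 4, 5}
Tree: B1–B2, B2–B3
The largest bag has 3 vertices, giving width 2; this decomposition certifies tw(G) ≤ 2. The edges 5–3–4–2–5 form a cycle, so G is not a tree and its treewidth is at least 2. The upper and lower bounds meet at 2, so that is the treewidth.

2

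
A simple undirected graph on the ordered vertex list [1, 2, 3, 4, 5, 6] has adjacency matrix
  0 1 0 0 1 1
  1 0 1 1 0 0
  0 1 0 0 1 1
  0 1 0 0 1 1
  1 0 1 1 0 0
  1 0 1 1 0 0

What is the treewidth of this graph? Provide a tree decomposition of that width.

The largest bag has 4 vertices, giving width 3; this decomposition certifies tw(G) ≤ 3. For the lower bound: the 4 vertex sets {3,5}, {1,2}, {4}, {6} are disjoint, each induces a connected subgraph, and every pair is joined by at least one edge of G. Contracting each set to a single vertex therefore yields K_{4} as a minor, and since treewidth is minor-monotone, tw(G) ≥ tw(K_{4}) = 3. Therefore the treewidth is 3.

Treewidth 3.
One such decomposition:
Bags: B1 = {1, 3, 4, 5}  B2 = {1, 2, 3, 4}  B3 = {1, 3, 4, 6}
Tree: B1–B2, B2–B3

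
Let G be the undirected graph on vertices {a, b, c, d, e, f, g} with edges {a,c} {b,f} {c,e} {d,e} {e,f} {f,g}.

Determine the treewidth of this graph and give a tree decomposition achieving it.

Every bag has size at most 2, so the width is 2 − 1 = 1 and tw(G) ≤ 1. Any graph with an edge has treewidth ≥ 1, and G has the edge d–e. Hence tw(G) = 1 exactly.

Treewidth 1.
One optimal decomposition is:
Bags: B1 = {d, e}  B2 = {e, f}  B3 = {c, e}  B4 = {a, c}  B5 = {b, f}  B6 = {f, g}
Tree: B1–B2, B2–B3, B3–B4, B2–B5, B5–B6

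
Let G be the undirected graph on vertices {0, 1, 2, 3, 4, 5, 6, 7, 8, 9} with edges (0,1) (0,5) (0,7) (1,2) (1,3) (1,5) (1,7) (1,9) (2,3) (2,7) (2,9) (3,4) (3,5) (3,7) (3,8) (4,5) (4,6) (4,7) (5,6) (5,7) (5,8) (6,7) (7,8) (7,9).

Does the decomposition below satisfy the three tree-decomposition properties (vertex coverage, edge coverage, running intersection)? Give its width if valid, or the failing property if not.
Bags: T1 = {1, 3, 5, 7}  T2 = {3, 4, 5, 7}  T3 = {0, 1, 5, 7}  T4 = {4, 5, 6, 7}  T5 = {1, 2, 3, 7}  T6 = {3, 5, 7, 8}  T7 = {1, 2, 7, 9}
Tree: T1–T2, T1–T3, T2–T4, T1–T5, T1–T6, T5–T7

Yes; width 3.

Checking the three conditions: (i) the bags cover all of {0, 1, 2, 3, 4, 5, 6, 7, 8, 9}; (ii) for each edge, some bag contains both endpoints; (iii) the bags containing any fixed vertex form a subtree. All hold, so the decomposition is valid with width 4 − 1 = 3.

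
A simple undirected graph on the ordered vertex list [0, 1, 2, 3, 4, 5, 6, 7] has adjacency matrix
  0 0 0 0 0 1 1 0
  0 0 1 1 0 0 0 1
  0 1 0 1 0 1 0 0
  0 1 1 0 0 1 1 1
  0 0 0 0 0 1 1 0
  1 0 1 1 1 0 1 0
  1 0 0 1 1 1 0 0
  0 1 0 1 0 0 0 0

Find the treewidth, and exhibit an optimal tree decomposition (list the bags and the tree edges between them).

Treewidth 2.
One optimal decomposition is:
Bags: B1 = {3, 5, 6}  B2 = {4, 5, 6}  B3 = {2, 3, 5}  B4 = {1, 2, 3}  B5 = {0, 5, 6}  B6 = {1, 3, 7}
Tree: B1–B2, B1–B3, B3–B4, B2–B5, B4–B6

The largest bag has 3 vertices, giving width 2; this decomposition certifies tw(G) ≤ 2. For the lower bound, the 3 vertices {0, 5, 6} are pairwise adjacent, and any tree decomposition puts a clique entirely inside one bag — forcing width ≥ 2. Hence tw(G) = 2 exactly.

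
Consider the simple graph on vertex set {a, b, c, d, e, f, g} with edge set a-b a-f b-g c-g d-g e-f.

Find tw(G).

1

A width-1 tree decomposition is:
Bags: B1 = {a, b}  B2 = {a, f}  B3 = {e, f}  B4 = {b, g}  B5 = {d, g}  B6 = {c, g}
Tree: B1–B2, B2–B3, B1–B4, B4–B5, B4–B6
The largest bag has 2 vertices, giving width 1; this decomposition certifies tw(G) ≤ 1. Since G has at least one edge (e.g. b–a), it is not an edgeless graph, so tw(G) ≥ 1. Combining the bounds, tw(G) = 1.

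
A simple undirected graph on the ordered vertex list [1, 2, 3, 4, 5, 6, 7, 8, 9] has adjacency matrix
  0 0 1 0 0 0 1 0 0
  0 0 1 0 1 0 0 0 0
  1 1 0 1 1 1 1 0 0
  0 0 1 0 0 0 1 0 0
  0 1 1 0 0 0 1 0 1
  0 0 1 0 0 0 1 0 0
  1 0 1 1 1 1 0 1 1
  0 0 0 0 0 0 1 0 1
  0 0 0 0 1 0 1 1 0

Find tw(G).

2

A width-2 tree decomposition is:
Bags: B1 = {3, 4, 7}  B2 = {1, 3, 7}  B3 = {3, 5, 7}  B4 = {5, 7, 9}  B5 = {7, 8, 9}  B6 = {2, 3, 5}  B7 = {3, 6, 7}
Tree: B1–B2, B1–B3, B3–B4, B4–B5, B3–B6, B3–B7
Each bag holds 3 vertices, so the decomposition has width 2, which upper-bounds the treewidth. On the other hand G contains the 3-clique {2, 3, 5}. A clique must lie in a single bag of any decomposition, so no decomposition can have width below 2. The upper and lower bounds meet at 2, so that is the treewidth.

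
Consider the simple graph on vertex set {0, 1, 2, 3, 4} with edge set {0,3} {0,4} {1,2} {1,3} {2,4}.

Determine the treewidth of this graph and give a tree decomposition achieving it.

Every bag has size at most 3, so the width is 3 − 1 = 2 and tw(G) ≤ 2. Since 1–2–4–0–3–1 is a cycle in G, G is not acyclic. Forests are exactly the graphs of treewidth ≤ 1, so tw(G) ≥ 2. Hence tw(G) = 2 exactly.

Treewidth 2.
One such decomposition:
Bags: B1 = {1, 2, 4}  B2 = {0, 1, 4}  B3 = {0, 1, 3}
Tree: B1–B2, B2–B3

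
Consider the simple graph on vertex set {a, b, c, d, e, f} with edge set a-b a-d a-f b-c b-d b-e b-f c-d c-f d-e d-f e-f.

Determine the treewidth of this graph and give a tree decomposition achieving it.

Treewidth 3.
Bags: B1 = {b, c, d, f}  B2 = {b, d, e, f}  B3 = {a, b, d, f}
Tree: B1–B2, B1–B3

The largest bag has 4 vertices, giving width 3; this decomposition certifies tw(G) ≤ 3. For the lower bound, the 4 vertices {b, d, e, f} are pairwise adjacent, and any tree decomposition puts a clique entirely inside one bag — forcing width ≥ 3. Hence tw(G) = 3 exactly.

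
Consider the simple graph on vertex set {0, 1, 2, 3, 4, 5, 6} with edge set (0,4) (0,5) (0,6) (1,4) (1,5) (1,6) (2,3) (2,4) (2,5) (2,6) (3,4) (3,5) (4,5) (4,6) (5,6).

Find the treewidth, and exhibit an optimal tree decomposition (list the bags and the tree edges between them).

Treewidth 3.
Bags: B1 = {2, 4, 5, 6}  B2 = {2, 3, 4, 5}  B3 = {1, 4, 5, 6}  B4 = {0, 4, 5, 6}
Tree: B1–B2, B1–B3, B1–B4

Each bag holds 4 vertices, so the decomposition has width 3, which upper-bounds the treewidth. Conversely, {2, 3, 4, 5} is a clique of size 4, and the vertices of any clique must share a bag in every tree decomposition; so some bag has ≥ 4 vertices and tw(G) ≥ 3. Therefore the treewidth is 3.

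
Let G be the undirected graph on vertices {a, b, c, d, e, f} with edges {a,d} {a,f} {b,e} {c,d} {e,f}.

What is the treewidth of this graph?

1

A width-1 tree decomposition is:
Bags: B1 = {c, d}  B2 = {a, d}  B3 = {a, f}  B4 = {e, f}  B5 = {b, e}
Tree: B1–B2, B2–B3, B3–B4, B4–B5
Each bag holds 2 vertices, so the decomposition has width 1, which upper-bounds the treewidth. Since G has at least one edge (e.g. c–d), it is not an edgeless graph, so tw(G) ≥ 1. Combining the bounds, tw(G) = 1.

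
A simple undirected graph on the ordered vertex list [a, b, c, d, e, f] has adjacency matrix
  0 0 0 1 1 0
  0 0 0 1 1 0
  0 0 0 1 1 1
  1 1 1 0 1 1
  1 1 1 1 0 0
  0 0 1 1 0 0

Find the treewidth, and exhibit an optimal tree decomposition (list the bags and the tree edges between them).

The largest bag has 3 vertices, giving width 2; this decomposition certifies tw(G) ≤ 2. On the other hand G contains the 3-clique {c, d, e}. A clique must lie in a single bag of any decomposition, so no decomposition can have width below 2. The upper and lower bounds meet at 2, so that is the treewidth.

Treewidth 2.
One optimal decomposition is:
Bags: B1 = {c, d, f}  B2 = {c, d, e}  B3 = {b, d, e}  B4 = {a, d, e}
Tree: B1–B2, B2–B3, B2–B4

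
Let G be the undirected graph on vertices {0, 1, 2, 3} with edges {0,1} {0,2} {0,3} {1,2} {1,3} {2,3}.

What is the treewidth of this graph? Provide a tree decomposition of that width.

With just one bag of size 4, the width is 4 − 1 = 3, so tw(G) ≤ 3. Conversely, {0, 1, 2, 3} is a clique of size 4, and the vertices of any clique must share a bag in every tree decomposition; so some bag has ≥ 4 vertices and tw(G) ≥ 3. Hence tw(G) = 3 exactly.

Treewidth 3.
One such decomposition:
Bags: B1 = {0, 1, 2, 3}
Tree: (single bag)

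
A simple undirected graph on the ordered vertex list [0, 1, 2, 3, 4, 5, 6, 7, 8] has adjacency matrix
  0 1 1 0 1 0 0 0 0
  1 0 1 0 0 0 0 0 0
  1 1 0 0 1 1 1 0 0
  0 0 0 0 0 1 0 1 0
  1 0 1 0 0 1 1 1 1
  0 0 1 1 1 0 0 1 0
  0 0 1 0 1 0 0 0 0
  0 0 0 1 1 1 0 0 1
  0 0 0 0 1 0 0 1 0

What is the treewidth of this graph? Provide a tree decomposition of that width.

Treewidth 2.
Bags: B1 = {4, 7, 8}  B2 = {4, 5, 7}  B3 = {2, 4, 5}  B4 = {0, 2, 4}  B5 = {3, 5, 7}  B6 = {2, 4, 6}  B7 = {0, 1, 2}
Tree: B1–B2, B2–B3, B3–B4, B2–B5, B3–B6, B4–B7

Each bag holds 3 vertices, so the decomposition has width 2, which upper-bounds the treewidth. On the other hand G contains the 3-clique {0, 1, 2}. A clique must lie in a single bag of any decomposition, so no decomposition can have width below 2. Combining the bounds, tw(G) = 2.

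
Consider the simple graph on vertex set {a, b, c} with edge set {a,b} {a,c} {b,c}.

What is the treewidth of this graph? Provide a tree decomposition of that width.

A single bag containing all 3 vertices is trivially a valid decomposition of width 2. On the other hand G contains the 3-clique {a, b, c}. A clique must lie in a single bag of any decomposition, so no decomposition can have width below 2. Hence tw(G) = 2 exactly.

Treewidth 2.
One optimal decomposition is:
Bags: B1 = {a, b, c}
Tree: (single bag)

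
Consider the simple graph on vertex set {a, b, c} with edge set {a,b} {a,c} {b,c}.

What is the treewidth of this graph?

A width-2 tree decomposition is:
Bags: B1 = {a, b, c}
Tree: (single bag)
A single bag containing all 3 vertices is trivially a valid decomposition of width 2. Conversely, {a, b, c} is a clique of size 3, and the vertices of any clique must share a bag in every tree decomposition; so some bag has ≥ 3 vertices and tw(G) ≥ 2. Combining the bounds, tw(G) = 2.

2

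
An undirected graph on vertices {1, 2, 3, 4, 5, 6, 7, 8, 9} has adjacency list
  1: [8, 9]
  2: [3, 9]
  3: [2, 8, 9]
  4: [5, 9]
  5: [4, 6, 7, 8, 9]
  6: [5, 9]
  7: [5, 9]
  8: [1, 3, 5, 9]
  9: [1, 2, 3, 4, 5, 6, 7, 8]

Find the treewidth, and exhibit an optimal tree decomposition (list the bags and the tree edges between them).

Treewidth 2.
One optimal decomposition is:
Bags: B1 = {5, 8, 9}  B2 = {3, 8, 9}  B3 = {1, 8, 9}  B4 = {5, 7, 9}  B5 = {4, 5, 9}  B6 = {2, 3, 9}  B7 = {5, 6, 9}
Tree: B1–B2, B1–B3, B1–B4, B1–B5, B2–B6, B1–B7

Each bag holds 3 vertices, so the decomposition has width 2, which upper-bounds the treewidth. On the other hand G contains the 3-clique {1, 8, 9}. A clique must lie in a single bag of any decomposition, so no decomposition can have width below 2. Therefore the treewidth is 2.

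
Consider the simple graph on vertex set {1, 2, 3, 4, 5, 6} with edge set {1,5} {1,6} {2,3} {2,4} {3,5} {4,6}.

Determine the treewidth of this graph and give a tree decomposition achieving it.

Each bag holds 3 vertices, so the decomposition has width 2, which upper-bounds the treewidth. Since 5–1–6–4–2–3–5 is a cycle in G, G is not acyclic. Forests are exactly the graphs of treewidth ≤ 1, so tw(G) ≥ 2. Combining the bounds, tw(G) = 2.

Treewidth 2.
One such decomposition:
Bags: B1 = {1, 5, 6}  B2 = {4, 5, 6}  B3 = {2, 4, 5}  B4 = {2, 3, 5}
Tree: B1–B2, B2–B3, B3–B4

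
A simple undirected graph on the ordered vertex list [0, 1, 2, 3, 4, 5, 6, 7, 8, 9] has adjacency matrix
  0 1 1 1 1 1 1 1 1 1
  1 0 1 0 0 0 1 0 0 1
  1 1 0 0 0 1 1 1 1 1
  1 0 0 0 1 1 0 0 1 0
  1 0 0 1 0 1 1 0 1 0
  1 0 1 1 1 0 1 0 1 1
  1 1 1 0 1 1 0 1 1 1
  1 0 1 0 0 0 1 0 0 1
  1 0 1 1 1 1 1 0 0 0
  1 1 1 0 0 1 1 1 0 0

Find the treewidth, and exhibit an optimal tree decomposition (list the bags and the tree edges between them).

Treewidth 4.
Bags: B1 = {0, 2, 5, 6, 8}  B2 = {0, 2, 5, 6, 9}  B3 = {0, 4, 5, 6, 8}  B4 = {0, 3, 4, 5, 8}  B5 = {0, 2, 6, 7, 9}  B6 = {0, 1, 2, 6, 9}
Tree: B1–B2, B1–B3, B3–B4, B2–B5, B2–B6

Each bag holds 5 vertices, so the decomposition has width 4, which upper-bounds the treewidth. For the lower bound, the 5 vertices {0, 3, 4, 5, 8} are pairwise adjacent, and any tree decomposition puts a clique entirely inside one bag — forcing width ≥ 4. Hence tw(G) = 4 exactly.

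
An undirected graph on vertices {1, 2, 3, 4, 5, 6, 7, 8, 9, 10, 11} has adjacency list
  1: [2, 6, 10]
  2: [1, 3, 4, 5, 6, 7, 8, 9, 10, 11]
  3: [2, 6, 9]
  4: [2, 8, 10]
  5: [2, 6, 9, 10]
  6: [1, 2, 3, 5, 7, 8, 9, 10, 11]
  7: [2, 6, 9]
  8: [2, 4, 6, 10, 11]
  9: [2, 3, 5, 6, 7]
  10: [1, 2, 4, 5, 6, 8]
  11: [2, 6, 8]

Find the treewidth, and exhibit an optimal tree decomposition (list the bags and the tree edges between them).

The largest bag has 4 vertices, giving width 3; this decomposition certifies tw(G) ≤ 3. Conversely, {2, 4, 8, 10} is a clique of size 4, and the vertices of any clique must share a bag in every tree decomposition; so some bag has ≥ 4 vertices and tw(G) ≥ 3. Hence tw(G) = 3 exactly.

Treewidth 3.
One such decomposition:
Bags: B1 = {2, 6, 8, 10}  B2 = {2, 5, 6, 10}  B3 = {1, 2, 6, 10}  B4 = {2, 4, 8, 10}  B5 = {2, 5, 6, 9}  B6 = {2, 3, 6, 9}  B7 = {2, 6, 7, 9}  B8 = {2, 6, 8, 11}
Tree: B1–B2, B2–B3, B1–B4, B2–B5, B5–B6, B6–B7, B1–B8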